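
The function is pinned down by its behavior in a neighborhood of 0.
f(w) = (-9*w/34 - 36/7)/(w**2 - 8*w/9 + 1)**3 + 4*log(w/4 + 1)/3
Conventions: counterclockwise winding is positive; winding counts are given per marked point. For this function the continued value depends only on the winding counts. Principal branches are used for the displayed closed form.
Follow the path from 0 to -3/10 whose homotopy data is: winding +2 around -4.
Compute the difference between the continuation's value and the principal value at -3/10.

The rational part is single-valued and drops out of the difference; each branch term changes only by its own monodromy.
(4/3)*log(1 - w/(-4)): each positive loop around -4 adds 2*pi*i to the log, so winding +2 contributes (4/3)*(2)*2*pi*i = (16/3)*pi*i.
Summing the contributions at w = -3/10 gives (16/3)*pi*i.

Continued minus principal equals (16/3)*pi*i.


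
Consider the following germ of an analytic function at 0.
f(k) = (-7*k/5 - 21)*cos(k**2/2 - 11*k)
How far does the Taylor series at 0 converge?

The factor cos(k**2/2 - 11*k) is entire and contributes no finite singular point.
The polynomial part has no poles.
No finite singular points: the Taylor series at 0 converges everywhere.

The radius of convergence is infinite.


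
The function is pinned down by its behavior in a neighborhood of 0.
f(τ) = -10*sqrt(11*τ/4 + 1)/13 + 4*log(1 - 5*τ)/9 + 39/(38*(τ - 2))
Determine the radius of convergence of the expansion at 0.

The radius of convergence is 1/5.

Denominator factor (τ - 2): pole of order 1 at 2, modulus 2.
Branch term (-10/13)*sqrt(1 - τ/(-4/11)): its argument vanishes at τ = -4/11, a square-root branch point, modulus 4/11.
Branch term (4/9)*log(1 - τ/(1/5)): its argument vanishes at τ = 1/5, a logarithmic branch point, modulus 1/5.
The radius of convergence is the smallest modulus among the singular points: 1/5.


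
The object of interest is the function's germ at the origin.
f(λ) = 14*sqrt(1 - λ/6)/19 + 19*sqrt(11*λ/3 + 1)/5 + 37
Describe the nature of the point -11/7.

There is no denominator, hence no pole anywhere.
Branch term sqrt(1 - λ/(-3/11)): argument at -11/7 is -100/21, nonzero, so -11/7 is not its branch point (a point on a principal cut is still regular for the continued germ).
Branch term sqrt(1 - λ/(6)): argument at -11/7 is 53/42, nonzero, so -11/7 is not its branch point (a point on a principal cut is still regular for the continued germ).
So the germ continues analytically to -11/7.

The point is a regular point.


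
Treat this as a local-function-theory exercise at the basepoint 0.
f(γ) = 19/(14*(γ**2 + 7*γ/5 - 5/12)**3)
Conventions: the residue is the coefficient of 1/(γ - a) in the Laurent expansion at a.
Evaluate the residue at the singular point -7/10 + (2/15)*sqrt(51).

The residue is (1603125/35216384)*sqrt(51).

The factor γ**2 + 7*γ/5 - 5/12 splits as (γ - a)(γ - a') with a = -7/10 + (2/15)*sqrt(51), a' = -7/10 - (2/15)*sqrt(51). At the order-3 pole a set g(γ) = (γ - a)^3*f(γ) = [19/14] / (γ - a')^3.
Order-3 pole: residue = g''(a)/2; g''(-7/10 + (2/15)*sqrt(51)) = (1603125/17608192)*sqrt(51), so the residue is (1603125/35216384)*sqrt(51).


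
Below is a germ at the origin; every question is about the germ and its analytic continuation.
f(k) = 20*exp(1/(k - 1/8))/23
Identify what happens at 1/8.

The exponent 1/(k - (1/8)) has a pole at 1/8, so exp(1/(k - (1/8))) takes every nonzero value near it: an essential singularity (not a pole of any order).

The point is an essential singularity.


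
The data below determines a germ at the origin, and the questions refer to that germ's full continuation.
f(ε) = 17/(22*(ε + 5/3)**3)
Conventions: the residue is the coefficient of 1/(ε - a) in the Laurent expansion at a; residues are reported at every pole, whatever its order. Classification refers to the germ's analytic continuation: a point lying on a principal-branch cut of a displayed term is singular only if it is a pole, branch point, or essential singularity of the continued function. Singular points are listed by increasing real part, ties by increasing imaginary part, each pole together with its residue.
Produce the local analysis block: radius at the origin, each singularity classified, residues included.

Radius of convergence at 0: 5/3.
At -5/3: a pole of order 3; residue 0.

Denominator factor (ε + 5/3)^3: pole of order 3 at -5/3, modulus 5/3.
The radius of convergence is the smallest modulus among the singular points: 5/3.
At the order-3 pole -5/3 set g(ε) = (ε - (-5/3))^3*f(ε) = 17/22.
Order-3 pole: residue = g''(a)/2; g''(-5/3) = 0, so the residue is 0.


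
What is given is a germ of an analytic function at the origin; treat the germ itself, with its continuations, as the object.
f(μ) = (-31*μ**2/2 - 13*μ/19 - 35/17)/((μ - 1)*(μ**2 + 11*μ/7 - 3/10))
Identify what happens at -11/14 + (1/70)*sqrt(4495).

The point is a pole of order 1.

The denominator factor μ**2 + 11*μ/7 - 3/10 vanishes at -11/14 + (1/70)*sqrt(4495) and appears to the power 1; the numerator there equals -4005653/158270 + (6297/18620)*sqrt(4495), nonzero, and no other factor vanishes.
Hence a pole whose order is the multiplicity, 1.


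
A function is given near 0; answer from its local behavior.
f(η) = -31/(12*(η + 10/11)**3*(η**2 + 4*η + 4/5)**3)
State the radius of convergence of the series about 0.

The radius of convergence is 2 - (4/5)*sqrt(5).

Denominator factor (η + 10/11)^3: pole of order 3 at -10/11, modulus 10/11.
Denominator factor (η**2 + 4*η + 4/5)^3: discriminant 64/5, real irrational roots -2 + (4/5)*sqrt(5) and -2 - (4/5)*sqrt(5); poles of order 3, moduli 2 - (4/5)*sqrt(5) and 2 + (4/5)*sqrt(5).
The radius of convergence is the smallest modulus among the singular points: 2 - (4/5)*sqrt(5).


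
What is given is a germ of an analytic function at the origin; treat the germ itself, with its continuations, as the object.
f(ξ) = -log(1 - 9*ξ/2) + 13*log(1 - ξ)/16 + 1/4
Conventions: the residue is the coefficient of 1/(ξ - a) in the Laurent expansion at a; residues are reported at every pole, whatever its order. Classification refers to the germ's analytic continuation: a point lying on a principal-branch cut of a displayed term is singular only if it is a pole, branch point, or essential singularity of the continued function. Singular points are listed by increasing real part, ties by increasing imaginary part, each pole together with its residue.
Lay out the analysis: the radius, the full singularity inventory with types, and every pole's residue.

Radius of convergence at 0: 2/9.
At 2/9: a logarithmic branch point.
At 1: a logarithmic branch point.

Branch term (13/16)*log(1 - ξ/(1)): its argument vanishes at ξ = 1, a logarithmic branch point, modulus 1.
Branch term (-1)*log(1 - ξ/(2/9)): its argument vanishes at ξ = 2/9, a logarithmic branch point, modulus 2/9.
The radius of convergence is the smallest modulus among the singular points: 2/9.
List the singular points by increasing real part (a conjugate pair: the negative imaginary part first).


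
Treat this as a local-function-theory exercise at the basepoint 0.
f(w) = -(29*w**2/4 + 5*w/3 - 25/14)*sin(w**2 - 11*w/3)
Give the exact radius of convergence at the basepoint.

The radius of convergence is infinite.

The factor -sin(w**2 - 11*w/3) is entire and contributes no finite singular point.
The polynomial part has no poles.
No finite singular points: the Taylor series at 0 converges everywhere.


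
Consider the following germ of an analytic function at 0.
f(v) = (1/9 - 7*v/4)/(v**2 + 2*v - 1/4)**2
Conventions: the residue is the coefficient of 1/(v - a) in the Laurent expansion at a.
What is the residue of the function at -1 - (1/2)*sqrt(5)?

The residue is (67/450)*sqrt(5).

The factor v**2 + 2*v - 1/4 splits as (v - a)(v - a') with a = -1 - (1/2)*sqrt(5), a' = -1 + (1/2)*sqrt(5). At the order-2 pole a set g(v) = (v - a)^2*f(v) = [1/9 - 7*v/4] / (v - a')^2.
Order-2 pole: residue = g'(a); g'(-1 - (1/2)*sqrt(5)) = (67/450)*sqrt(5), so the residue is (67/450)*sqrt(5).


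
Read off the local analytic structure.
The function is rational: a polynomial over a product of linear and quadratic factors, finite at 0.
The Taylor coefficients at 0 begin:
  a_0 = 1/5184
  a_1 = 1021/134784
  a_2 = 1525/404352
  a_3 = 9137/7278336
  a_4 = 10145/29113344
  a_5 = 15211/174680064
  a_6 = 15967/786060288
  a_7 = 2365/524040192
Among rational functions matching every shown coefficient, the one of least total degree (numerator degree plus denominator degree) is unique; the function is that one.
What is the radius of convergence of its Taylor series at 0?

No rational of total degree below 4 reproduces all 8 coefficients; solving the [1/3] Pade equations on them gives f(r) = (-21*r/13 - 1/24)/(r - 6)**3, whose expansion matches every shown term.
Denominator factor (r - 6)^3: pole of order 3 at 6, modulus 6.
The radius of convergence is the smallest modulus among the singular points: 6.

The radius of convergence is 6.


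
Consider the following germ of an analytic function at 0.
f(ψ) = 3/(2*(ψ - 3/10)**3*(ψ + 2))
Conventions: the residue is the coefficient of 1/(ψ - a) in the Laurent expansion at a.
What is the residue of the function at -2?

At the order-1 pole -2 set g(ψ) = (ψ - (-2))*f(ψ) = 3/(2*(ψ - 3/10)**3).
Simple pole: residue = g(a) at a = -2, which is -1500/12167.

The residue is -1500/12167.


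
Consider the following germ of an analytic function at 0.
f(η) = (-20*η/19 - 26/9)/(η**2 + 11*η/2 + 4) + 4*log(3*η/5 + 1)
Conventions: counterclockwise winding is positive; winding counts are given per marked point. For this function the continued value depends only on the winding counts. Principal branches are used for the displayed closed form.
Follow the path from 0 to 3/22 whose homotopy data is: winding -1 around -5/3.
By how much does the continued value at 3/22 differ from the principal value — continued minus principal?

Continued minus principal equals -(8)*pi*i.

The rational part is single-valued and drops out of the difference; each branch term changes only by its own monodromy.
(4)*log(1 - η/(-5/3)): each positive loop around -5/3 adds 2*pi*i to the log, so winding -1 contributes (4)*(-1)*2*pi*i = -(8)*pi*i.
Summing the contributions at η = 3/22 gives -(8)*pi*i.


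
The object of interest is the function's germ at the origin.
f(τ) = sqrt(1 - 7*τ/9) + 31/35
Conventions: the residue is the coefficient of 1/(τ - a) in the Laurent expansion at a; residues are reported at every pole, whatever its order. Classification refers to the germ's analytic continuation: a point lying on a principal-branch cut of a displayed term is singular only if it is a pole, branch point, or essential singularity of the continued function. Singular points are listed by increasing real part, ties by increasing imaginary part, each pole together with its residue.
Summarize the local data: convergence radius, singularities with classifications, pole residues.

Radius of convergence at 0: 9/7.
At 9/7: an algebraic (square-root) branch point.

Branch term (1)*sqrt(1 - τ/(9/7)): its argument vanishes at τ = 9/7, a square-root branch point, modulus 9/7.
The radius of convergence is the smallest modulus among the singular points: 9/7.


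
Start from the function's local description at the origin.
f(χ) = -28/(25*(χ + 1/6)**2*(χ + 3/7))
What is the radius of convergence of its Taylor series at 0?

Denominator factor (χ + 3/7): pole of order 1 at -3/7, modulus 3/7.
Denominator factor (χ + 1/6)^2: pole of order 2 at -1/6, modulus 1/6.
The radius of convergence is the smallest modulus among the singular points: 1/6.

The radius of convergence is 1/6.


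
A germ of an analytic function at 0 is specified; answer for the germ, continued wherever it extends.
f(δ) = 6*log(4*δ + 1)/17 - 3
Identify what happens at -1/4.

The point is a logarithmic branch point.

The term (6/17)*log(1 - δ/(-1/4)) has argument 1 - -1/4/(-1/4) = 0 at -1/4: a logarithmic (infinitely-sheeted) branch point; the remaining terms are analytic or single-valued there.


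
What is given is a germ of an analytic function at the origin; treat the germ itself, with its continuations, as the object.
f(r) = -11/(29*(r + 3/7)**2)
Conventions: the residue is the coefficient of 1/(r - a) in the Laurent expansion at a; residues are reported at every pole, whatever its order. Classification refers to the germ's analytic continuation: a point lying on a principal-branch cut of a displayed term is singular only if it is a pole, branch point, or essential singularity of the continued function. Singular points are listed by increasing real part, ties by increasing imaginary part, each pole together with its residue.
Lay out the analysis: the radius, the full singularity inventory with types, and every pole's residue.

Radius of convergence at 0: 3/7.
At -3/7: a pole of order 2; residue 0.

Denominator factor (r + 3/7)^2: pole of order 2 at -3/7, modulus 3/7.
The radius of convergence is the smallest modulus among the singular points: 3/7.
At the order-2 pole -3/7 set g(r) = (r - (-3/7))^2*f(r) = -11/29.
Order-2 pole: residue = g'(a); g'(-3/7) = 0, so the residue is 0.


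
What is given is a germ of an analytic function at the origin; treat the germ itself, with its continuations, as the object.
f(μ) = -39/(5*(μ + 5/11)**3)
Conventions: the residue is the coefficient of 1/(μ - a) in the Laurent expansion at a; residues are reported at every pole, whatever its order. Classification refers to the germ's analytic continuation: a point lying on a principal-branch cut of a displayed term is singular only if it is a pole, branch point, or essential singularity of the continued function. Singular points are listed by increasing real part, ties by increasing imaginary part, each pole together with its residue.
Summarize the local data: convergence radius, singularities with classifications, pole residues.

Denominator factor (μ + 5/11)^3: pole of order 3 at -5/11, modulus 5/11.
The radius of convergence is the smallest modulus among the singular points: 5/11.
At the order-3 pole -5/11 set g(μ) = (μ - (-5/11))^3*f(μ) = -39/5.
Order-3 pole: residue = g''(a)/2; g''(-5/11) = 0, so the residue is 0.

Radius of convergence at 0: 5/11.
At -5/11: a pole of order 3; residue 0.


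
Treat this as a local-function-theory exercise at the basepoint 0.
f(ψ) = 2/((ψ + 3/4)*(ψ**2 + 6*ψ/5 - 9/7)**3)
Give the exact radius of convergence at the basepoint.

Denominator factor (ψ + 3/4): pole of order 1 at -3/4, modulus 3/4.
Denominator factor (ψ**2 + 6*ψ/5 - 9/7)^3: discriminant 1152/175, real irrational roots -3/5 + (12/35)*sqrt(14) and -3/5 - (12/35)*sqrt(14); poles of order 3, moduli -3/5 + (12/35)*sqrt(14) and 3/5 + (12/35)*sqrt(14).
The radius of convergence is the smallest modulus among the singular points: -3/5 + (12/35)*sqrt(14).

The radius of convergence is -3/5 + (12/35)*sqrt(14).


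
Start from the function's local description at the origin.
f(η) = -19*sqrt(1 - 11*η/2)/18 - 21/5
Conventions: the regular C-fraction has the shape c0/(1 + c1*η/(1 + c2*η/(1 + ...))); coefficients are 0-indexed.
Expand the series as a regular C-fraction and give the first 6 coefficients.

The regular C-fraction coefficients are [-473/90, 95/172, -663/344, -5203/5304, -9383/5304, -7293/6824].

Taylor coefficients (expand at 0): a_0 = -473/90, a_1 = 209/72, a_2 = 2299/576, a_3 = 25289/2304, a_4 = 1390895/36864, a_5 = 21419783/147456.
c0 = a_0 = -473/90. Peel one level at a time: if S = 1 + c*η/S' with S'(0) = 1, then c is the η-coefficient of S and S' = c*η/(S - 1).
S_1 = c0/f = 1 + (95/172)*η + (62985/59168)*η^2 + ...; c1 = 95/172.
S_2 = c1*η/(S_1 - 1) = 1 + (-663/344)*η + (-121/64)*η^2 + ...; c2 = -663/344.
S_3 = c2*η/(S_2 - 1) = 1 + (-5203/5304)*η + (-48819749/28132416)*η^2 + ...; c3 = -5203/5304.
S_4 = c3*η/(S_3 - 1) = 1 + (-9383/5304)*η + (-121/64)*η^2 + ...; c4 = -9383/5304.
S_5 = c4*η/(S_4 - 1) = 1 + (-7293/6824)*η + ...; c5 = -7293/6824.


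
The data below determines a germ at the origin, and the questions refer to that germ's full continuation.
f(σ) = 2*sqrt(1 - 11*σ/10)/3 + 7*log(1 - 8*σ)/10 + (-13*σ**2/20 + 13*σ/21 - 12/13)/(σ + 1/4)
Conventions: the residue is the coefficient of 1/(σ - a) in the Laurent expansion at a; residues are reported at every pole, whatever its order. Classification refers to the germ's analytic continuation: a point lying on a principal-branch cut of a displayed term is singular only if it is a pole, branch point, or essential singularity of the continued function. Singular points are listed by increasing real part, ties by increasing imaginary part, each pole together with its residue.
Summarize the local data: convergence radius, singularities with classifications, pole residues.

Radius of convergence at 0: 1/8.
At -1/4: a pole of order 1; residue -97709/87360.
At 1/8: a logarithmic branch point.
At 10/11: an algebraic (square-root) branch point.

Denominator factor (σ + 1/4): pole of order 1 at -1/4, modulus 1/4.
Branch term (2/3)*sqrt(1 - σ/(10/11)): its argument vanishes at σ = 10/11, a square-root branch point, modulus 10/11.
Branch term (7/10)*log(1 - σ/(1/8)): its argument vanishes at σ = 1/8, a logarithmic branch point, modulus 1/8.
The radius of convergence is the smallest modulus among the singular points: 1/8.
The branch terms are analytic at -1/4 and contribute nothing to the residue; only the rational part matters.
At the order-1 pole -1/4 set g(σ) = (σ - (-1/4))*(rational part) = -13*σ**2/20 + 13*σ/21 - 12/13.
Simple pole: residue = g(a) at a = -1/4, which is -97709/87360.
List the singular points by increasing real part (a conjugate pair: the negative imaginary part first).


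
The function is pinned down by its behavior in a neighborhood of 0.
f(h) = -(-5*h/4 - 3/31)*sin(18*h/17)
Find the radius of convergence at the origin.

The radius of convergence is infinite.

The factor -sin(18*h/17) is entire and contributes no finite singular point.
The polynomial part has no poles.
No finite singular points: the Taylor series at 0 converges everywhere.


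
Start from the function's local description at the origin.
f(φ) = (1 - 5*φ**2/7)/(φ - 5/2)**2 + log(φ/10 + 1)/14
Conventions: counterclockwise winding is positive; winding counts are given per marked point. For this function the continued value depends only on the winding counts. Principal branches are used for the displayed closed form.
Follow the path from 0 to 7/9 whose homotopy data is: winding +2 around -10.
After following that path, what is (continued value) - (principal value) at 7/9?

The rational part is single-valued and drops out of the difference; each branch term changes only by its own monodromy.
(1/14)*log(1 - φ/(-10)): each positive loop around -10 adds 2*pi*i to the log, so winding +2 contributes (1/14)*(2)*2*pi*i = (2/7)*pi*i.
Summing the contributions at φ = 7/9 gives (2/7)*pi*i.

Continued minus principal equals (2/7)*pi*i.


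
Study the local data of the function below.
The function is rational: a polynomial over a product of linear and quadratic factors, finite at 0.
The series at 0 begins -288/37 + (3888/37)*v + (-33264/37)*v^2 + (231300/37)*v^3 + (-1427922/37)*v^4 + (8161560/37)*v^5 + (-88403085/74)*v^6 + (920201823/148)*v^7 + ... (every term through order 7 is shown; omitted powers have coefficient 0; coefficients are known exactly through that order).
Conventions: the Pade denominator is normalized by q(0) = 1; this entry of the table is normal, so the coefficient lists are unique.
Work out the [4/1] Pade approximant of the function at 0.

Taylor coefficients needed (read off): a_0 = -288/37, a_1 = 3888/37, a_2 = -33264/37, a_3 = 231300/37, a_4 = -1427922/37, a_5 = 8161560/37.
Write the denominator as Q(v) = 1 + q1*v. Requiring Q*f - P = O(v^6) with deg P <= 4 kills the coefficients of v^5..v^5 in Q*f:
  v^5: a_5 + q1*a_4 = 0, i.e. 8161560/37 + (-1427922/37)*q1 = 0.
Solving this linear system: q1 = 151140/26443.
The numerator is Q*f truncated at degree 4: P0 = a_0 = -288/37; P1 = a_1 + q1*a_0 = 59282064/978391; P2 = a_2 + q1*a_1 = -291967632/978391; P3 = a_3 + q1*a_2 = 1088744940/978391; P4 = a_4 + q1*a_3 = -2799859446/978391.

The Pade approximant has numerator coefficients [-288/37, 59282064/978391, -291967632/978391, 1088744940/978391, -2799859446/978391]; denominator coefficients [1, 151140/26443].


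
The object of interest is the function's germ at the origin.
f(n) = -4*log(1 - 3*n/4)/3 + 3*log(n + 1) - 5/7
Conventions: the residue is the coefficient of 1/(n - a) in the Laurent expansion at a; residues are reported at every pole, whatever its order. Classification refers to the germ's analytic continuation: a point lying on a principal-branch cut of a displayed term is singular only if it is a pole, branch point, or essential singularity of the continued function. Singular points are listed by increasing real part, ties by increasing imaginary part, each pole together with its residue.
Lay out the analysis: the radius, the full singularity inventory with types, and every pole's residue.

Branch term (-4/3)*log(1 - n/(4/3)): its argument vanishes at n = 4/3, a logarithmic branch point, modulus 4/3.
Branch term (3)*log(1 - n/(-1)): its argument vanishes at n = -1, a logarithmic branch point, modulus 1.
The radius of convergence is the smallest modulus among the singular points: 1.
List the singular points by increasing real part (a conjugate pair: the negative imaginary part first).

Radius of convergence at 0: 1.
At -1: a logarithmic branch point.
At 4/3: a logarithmic branch point.


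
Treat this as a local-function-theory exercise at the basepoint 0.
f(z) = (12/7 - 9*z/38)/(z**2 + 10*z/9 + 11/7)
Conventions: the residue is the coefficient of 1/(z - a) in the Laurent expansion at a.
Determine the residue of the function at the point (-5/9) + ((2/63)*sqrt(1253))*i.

The residue is (-9/76) - ((4419/190456)*sqrt(1253))*i.

The factor z**2 + 10*z/9 + 11/7 splits as (z - a)(z - a') with a = (-5/9) + ((2/63)*sqrt(1253))*i, a' = (-5/9) - ((2/63)*sqrt(1253))*i. At the order-1 pole a set g(z) = (z - a)*f(z) = [12/7 - 9*z/38] / (z - a').
Simple pole: residue = g(a) at a = (-5/9) + ((2/63)*sqrt(1253))*i, which is (-9/76) - ((4419/190456)*sqrt(1253))*i.


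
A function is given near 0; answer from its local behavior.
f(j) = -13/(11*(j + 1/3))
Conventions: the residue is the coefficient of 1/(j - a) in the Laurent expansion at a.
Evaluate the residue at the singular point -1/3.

At the order-1 pole -1/3 set g(j) = (j - (-1/3))*f(j) = -13/11.
Simple pole: residue = g(a) at a = -1/3, which is -13/11.

The residue is -13/11.


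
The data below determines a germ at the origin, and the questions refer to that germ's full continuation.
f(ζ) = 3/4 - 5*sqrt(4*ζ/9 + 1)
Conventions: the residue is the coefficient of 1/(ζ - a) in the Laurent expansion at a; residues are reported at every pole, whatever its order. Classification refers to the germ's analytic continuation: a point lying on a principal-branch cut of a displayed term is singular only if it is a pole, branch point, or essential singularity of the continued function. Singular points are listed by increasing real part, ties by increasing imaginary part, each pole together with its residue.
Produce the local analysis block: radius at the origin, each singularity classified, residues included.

Radius of convergence at 0: 9/4.
At -9/4: an algebraic (square-root) branch point.

Branch term (-5)*sqrt(1 - ζ/(-9/4)): its argument vanishes at ζ = -9/4, a square-root branch point, modulus 9/4.
The radius of convergence is the smallest modulus among the singular points: 9/4.


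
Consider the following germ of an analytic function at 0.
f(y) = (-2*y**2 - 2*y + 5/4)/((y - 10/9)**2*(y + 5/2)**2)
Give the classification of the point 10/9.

The point is a pole of order 2.

The denominator factor y - 10/9 vanishes at 10/9 and appears to the power 2; the numerator there equals -1115/324, nonzero, and no other factor vanishes.
Hence a pole whose order is the multiplicity, 2.


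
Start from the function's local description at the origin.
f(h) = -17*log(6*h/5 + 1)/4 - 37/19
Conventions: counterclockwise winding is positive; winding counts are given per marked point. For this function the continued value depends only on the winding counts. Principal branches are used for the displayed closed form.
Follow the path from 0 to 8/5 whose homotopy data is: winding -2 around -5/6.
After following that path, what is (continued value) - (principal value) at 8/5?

The rational part is single-valued and drops out of the difference; each branch term changes only by its own monodromy.
(-17/4)*log(1 - h/(-5/6)): each positive loop around -5/6 adds 2*pi*i to the log, so winding -2 contributes (-17/4)*(-2)*2*pi*i = (17)*pi*i.
Summing the contributions at h = 8/5 gives (17)*pi*i.

Continued minus principal equals (17)*pi*i.


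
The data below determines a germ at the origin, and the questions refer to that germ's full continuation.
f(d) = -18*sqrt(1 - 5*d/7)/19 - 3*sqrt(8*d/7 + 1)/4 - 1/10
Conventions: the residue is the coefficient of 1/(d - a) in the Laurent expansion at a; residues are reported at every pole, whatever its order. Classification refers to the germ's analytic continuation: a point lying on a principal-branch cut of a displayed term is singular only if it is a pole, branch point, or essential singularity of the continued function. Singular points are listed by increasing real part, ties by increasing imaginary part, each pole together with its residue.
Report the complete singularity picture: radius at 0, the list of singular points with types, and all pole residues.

Radius of convergence at 0: 7/8.
At -7/8: an algebraic (square-root) branch point.
At 7/5: an algebraic (square-root) branch point.

Branch term (-3/4)*sqrt(1 - d/(-7/8)): its argument vanishes at d = -7/8, a square-root branch point, modulus 7/8.
Branch term (-18/19)*sqrt(1 - d/(7/5)): its argument vanishes at d = 7/5, a square-root branch point, modulus 7/5.
The radius of convergence is the smallest modulus among the singular points: 7/8.
List the singular points by increasing real part (a conjugate pair: the negative imaginary part first).


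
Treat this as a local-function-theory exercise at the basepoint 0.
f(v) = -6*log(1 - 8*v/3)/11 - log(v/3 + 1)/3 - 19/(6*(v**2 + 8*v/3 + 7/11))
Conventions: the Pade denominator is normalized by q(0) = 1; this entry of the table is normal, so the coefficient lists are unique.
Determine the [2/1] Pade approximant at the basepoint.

Taylor coefficients needed (expand at 0): a_0 = -209/42, a_1 = 35891/1617, a_2 = -7905670/101871, a_3 = 1951550749/6417873.
Write the denominator as Q(v) = 1 + q1*v. Requiring Q*f - P = O(v^4) with deg P <= 2 kills the coefficients of v^3..v^3 in Q*f:
  v^3: a_3 + q1*a_2 = 0, i.e. 1951550749/6417873 + (-7905670/101871)*q1 = 0.
Solving this linear system: q1 = 1951550749/498057210.
The numerator is Q*f truncated at degree 2: P0 = a_0 = -209/42; P1 = a_1 + q1*a_0 = 88678294787/32871775860; P2 = a_2 + q1*a_1 = 153948771091/16435887930.

The Pade approximant has numerator coefficients [-209/42, 88678294787/32871775860, 153948771091/16435887930]; denominator coefficients [1, 1951550749/498057210].


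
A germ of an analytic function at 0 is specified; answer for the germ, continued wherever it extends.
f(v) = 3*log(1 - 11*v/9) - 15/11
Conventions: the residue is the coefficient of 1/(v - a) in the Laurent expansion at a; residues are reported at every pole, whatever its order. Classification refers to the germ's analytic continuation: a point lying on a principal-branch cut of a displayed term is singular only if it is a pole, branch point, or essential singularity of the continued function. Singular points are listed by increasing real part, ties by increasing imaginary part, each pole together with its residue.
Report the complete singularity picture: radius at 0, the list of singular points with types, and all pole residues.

Branch term (3)*log(1 - v/(9/11)): its argument vanishes at v = 9/11, a logarithmic branch point, modulus 9/11.
The radius of convergence is the smallest modulus among the singular points: 9/11.

Radius of convergence at 0: 9/11.
At 9/11: a logarithmic branch point.


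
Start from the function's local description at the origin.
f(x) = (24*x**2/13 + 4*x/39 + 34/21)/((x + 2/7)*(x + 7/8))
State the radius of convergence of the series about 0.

Denominator factor (x + 7/8): pole of order 1 at -7/8, modulus 7/8.
Denominator factor (x + 2/7): pole of order 1 at -2/7, modulus 2/7.
The radius of convergence is the smallest modulus among the singular points: 2/7.

The radius of convergence is 2/7.


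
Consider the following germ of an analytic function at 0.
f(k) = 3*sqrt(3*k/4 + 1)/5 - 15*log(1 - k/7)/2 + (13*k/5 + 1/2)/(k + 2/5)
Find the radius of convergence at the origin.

The radius of convergence is 2/5.

Denominator factor (k + 2/5): pole of order 1 at -2/5, modulus 2/5.
Branch term (-15/2)*log(1 - k/(7)): its argument vanishes at k = 7, a logarithmic branch point, modulus 7.
Branch term (3/5)*sqrt(1 - k/(-4/3)): its argument vanishes at k = -4/3, a square-root branch point, modulus 4/3.
The radius of convergence is the smallest modulus among the singular points: 2/5.


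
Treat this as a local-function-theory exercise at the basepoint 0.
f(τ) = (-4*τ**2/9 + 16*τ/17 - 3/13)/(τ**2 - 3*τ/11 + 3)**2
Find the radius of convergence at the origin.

The radius of convergence is sqrt(3).

Denominator factor (τ**2 - 3*τ/11 + 3)^2: discriminant -1443/121, complex-conjugate roots (3/22) + ((1/22)*sqrt(1443))*i and (3/22) - ((1/22)*sqrt(1443))*i; poles of order 2, moduli sqrt(3) and sqrt(3).
The radius of convergence is the smallest modulus among the singular points: sqrt(3).


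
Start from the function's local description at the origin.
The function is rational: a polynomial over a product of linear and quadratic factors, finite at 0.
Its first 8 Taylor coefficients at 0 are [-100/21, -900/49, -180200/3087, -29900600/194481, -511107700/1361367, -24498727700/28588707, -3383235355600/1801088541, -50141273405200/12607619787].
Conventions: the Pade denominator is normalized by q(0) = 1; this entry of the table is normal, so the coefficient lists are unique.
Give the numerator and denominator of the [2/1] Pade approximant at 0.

Taylor coefficients needed (read off): a_0 = -100/21, a_1 = -900/49, a_2 = -180200/3087, a_3 = -29900600/194481.
Write the denominator as Q(h) = 1 + q1*h. Requiring Q*f - P = O(h^4) with deg P <= 2 kills the coefficients of h^3..h^3 in Q*f:
  h^3: a_3 + q1*a_2 = 0, i.e. -29900600/194481 + (-180200/3087)*q1 = 0.
Solving this linear system: q1 = -149503/56763.
The numerator is Q*f truncated at degree 2: P0 = a_0 = -100/21; P1 = a_1 + q1*a_0 = -992000/170289; P2 = a_2 + q1*a_1 = -567500/56763.

The Pade approximant has numerator coefficients [-100/21, -992000/170289, -567500/56763]; denominator coefficients [1, -149503/56763].


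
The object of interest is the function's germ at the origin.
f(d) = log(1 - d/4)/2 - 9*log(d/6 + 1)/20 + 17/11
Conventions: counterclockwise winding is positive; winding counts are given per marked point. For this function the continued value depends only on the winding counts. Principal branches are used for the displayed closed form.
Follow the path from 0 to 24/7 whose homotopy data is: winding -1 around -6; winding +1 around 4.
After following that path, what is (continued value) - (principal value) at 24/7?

The rational part is single-valued and drops out of the difference; each branch term changes only by its own monodromy.
(-9/20)*log(1 - d/(-6)): each positive loop around -6 adds 2*pi*i to the log, so winding -1 contributes (-9/20)*(-1)*2*pi*i = (9/10)*pi*i.
(1/2)*log(1 - d/(4)): each positive loop around 4 adds 2*pi*i to the log, so winding +1 contributes (1/2)*(1)*2*pi*i = pi*i.
Summing the contributions at d = 24/7 gives (19/10)*pi*i.

Continued minus principal equals (19/10)*pi*i.


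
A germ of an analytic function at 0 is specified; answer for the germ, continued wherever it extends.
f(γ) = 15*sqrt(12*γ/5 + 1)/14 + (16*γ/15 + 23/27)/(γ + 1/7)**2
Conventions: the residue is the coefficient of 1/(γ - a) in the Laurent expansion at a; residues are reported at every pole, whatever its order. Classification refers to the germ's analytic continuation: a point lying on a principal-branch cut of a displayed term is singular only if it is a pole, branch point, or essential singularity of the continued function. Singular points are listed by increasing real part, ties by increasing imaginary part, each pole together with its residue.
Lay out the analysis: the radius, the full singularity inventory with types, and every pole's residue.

Denominator factor (γ + 1/7)^2: pole of order 2 at -1/7, modulus 1/7.
Branch term (15/14)*sqrt(1 - γ/(-5/12)): its argument vanishes at γ = -5/12, a square-root branch point, modulus 5/12.
The radius of convergence is the smallest modulus among the singular points: 1/7.
The branch term is analytic at -1/7 and contributes nothing to the residue; only the rational part matters.
At the order-2 pole -1/7 set g(γ) = (γ - (-1/7))^2*(rational part) = 16*γ/15 + 23/27.
Order-2 pole: residue = g'(a); g'(-1/7) = 16/15, so the residue is 16/15.
List the singular points by increasing real part (a conjugate pair: the negative imaginary part first).

Radius of convergence at 0: 1/7.
At -5/12: an algebraic (square-root) branch point.
At -1/7: a pole of order 2; residue 16/15.


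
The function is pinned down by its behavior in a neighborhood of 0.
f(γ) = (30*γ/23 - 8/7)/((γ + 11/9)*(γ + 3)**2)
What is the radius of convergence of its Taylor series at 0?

Denominator factor (γ + 3)^2: pole of order 2 at -3, modulus 3.
Denominator factor (γ + 11/9): pole of order 1 at -11/9, modulus 11/9.
The radius of convergence is the smallest modulus among the singular points: 11/9.

The radius of convergence is 11/9.


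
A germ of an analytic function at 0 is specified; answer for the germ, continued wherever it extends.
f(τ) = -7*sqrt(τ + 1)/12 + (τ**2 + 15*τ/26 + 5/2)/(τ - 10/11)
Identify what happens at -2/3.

Denominator factors: τ - 10/11 = -52/33 at τ = -2/3 — none vanishes.
Branch term sqrt(1 - τ/(-1)): argument at -2/3 is 1/3, nonzero, so -2/3 is not its branch point (a point on a principal cut is still regular for the continued germ).
So the germ continues analytically to -2/3.

The point is a regular point.


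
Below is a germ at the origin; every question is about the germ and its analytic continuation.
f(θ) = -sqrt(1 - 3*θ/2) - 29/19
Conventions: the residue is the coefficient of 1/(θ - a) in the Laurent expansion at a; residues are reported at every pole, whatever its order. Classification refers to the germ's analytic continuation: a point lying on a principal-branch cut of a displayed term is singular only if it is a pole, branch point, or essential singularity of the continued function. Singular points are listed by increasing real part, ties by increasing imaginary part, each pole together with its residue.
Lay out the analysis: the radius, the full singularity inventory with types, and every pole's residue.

Radius of convergence at 0: 2/3.
At 2/3: an algebraic (square-root) branch point.

Branch term (-1)*sqrt(1 - θ/(2/3)): its argument vanishes at θ = 2/3, a square-root branch point, modulus 2/3.
The radius of convergence is the smallest modulus among the singular points: 2/3.


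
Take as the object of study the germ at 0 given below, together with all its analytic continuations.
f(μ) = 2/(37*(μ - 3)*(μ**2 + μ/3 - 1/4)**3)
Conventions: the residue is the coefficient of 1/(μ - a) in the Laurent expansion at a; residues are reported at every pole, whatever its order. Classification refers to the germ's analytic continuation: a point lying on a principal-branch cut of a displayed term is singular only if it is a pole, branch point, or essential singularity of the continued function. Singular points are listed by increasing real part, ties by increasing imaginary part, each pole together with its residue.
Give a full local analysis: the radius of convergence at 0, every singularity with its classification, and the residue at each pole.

Denominator factor (μ**2 + μ/3 - 1/4)^3: discriminant 10/9, real irrational roots -1/6 + (1/6)*sqrt(10) and -1/6 - (1/6)*sqrt(10); poles of order 3, moduli -1/6 + (1/6)*sqrt(10) and 1/6 + (1/6)*sqrt(10).
Denominator factor (μ - 3): pole of order 1 at 3, modulus 3.
The radius of convergence is the smallest modulus among the singular points: -1/6 + (1/6)*sqrt(10).
The factor μ**2 + μ/3 - 1/4 splits as (μ - a)(μ - a') with a = -1/6 - (1/6)*sqrt(10), a' = -1/6 + (1/6)*sqrt(10). At the order-3 pole a set g(μ) = (μ - a)^3*f(μ) = [2/(37*(μ - 3))] / (μ - a')^3.
Order-3 pole: residue = g''(a)/2; g''(-1/6 - (1/6)*sqrt(10)) = -128/2194803 + (13541794/274350375)*sqrt(10), so the residue is -64/2194803 + (6770897/274350375)*sqrt(10).
The factor μ**2 + μ/3 - 1/4 splits as (μ - a)(μ - a') with a = -1/6 + (1/6)*sqrt(10), a' = -1/6 - (1/6)*sqrt(10). At the order-3 pole a set g(μ) = (μ - a)^3*f(μ) = [2/(37*(μ - 3))] / (μ - a')^3.
Order-3 pole: residue = g''(a)/2; g''(-1/6 + (1/6)*sqrt(10)) = -128/2194803 - (13541794/274350375)*sqrt(10), so the residue is -64/2194803 - (6770897/274350375)*sqrt(10).
At the order-1 pole 3 set g(μ) = (μ - (3))*f(μ) = 2/(37*(μ**2 + μ/3 - 1/4)**3).
Simple pole: residue = g(a) at a = 3, which is 128/2194803.
List the singular points by increasing real part (a conjugate pair: the negative imaginary part first).

Radius of convergence at 0: -1/6 + (1/6)*sqrt(10).
At -1/6 - (1/6)*sqrt(10): a pole of order 3; residue -64/2194803 + (6770897/274350375)*sqrt(10).
At -1/6 + (1/6)*sqrt(10): a pole of order 3; residue -64/2194803 - (6770897/274350375)*sqrt(10).
At 3: a pole of order 1; residue 128/2194803.


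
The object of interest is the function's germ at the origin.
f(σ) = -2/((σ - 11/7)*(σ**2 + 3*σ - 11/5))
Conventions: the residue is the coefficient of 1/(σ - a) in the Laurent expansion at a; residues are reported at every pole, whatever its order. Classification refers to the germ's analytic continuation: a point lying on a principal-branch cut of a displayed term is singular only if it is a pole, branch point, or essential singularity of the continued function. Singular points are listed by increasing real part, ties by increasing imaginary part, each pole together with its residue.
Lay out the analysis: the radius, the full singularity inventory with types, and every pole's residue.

Radius of convergence at 0: -3/2 + (1/10)*sqrt(445).
At -3/2 - (1/10)*sqrt(445): a pole of order 1; residue 245/1221 - (1505/108669)*sqrt(445).
At -3/2 + (1/10)*sqrt(445): a pole of order 1; residue 245/1221 + (1505/108669)*sqrt(445).
At 11/7: a pole of order 1; residue -490/1221.

Denominator factor (σ**2 + 3*σ - 11/5): discriminant 89/5, real irrational roots -3/2 + (1/10)*sqrt(445) and -3/2 - (1/10)*sqrt(445); poles of order 1, moduli -3/2 + (1/10)*sqrt(445) and 3/2 + (1/10)*sqrt(445).
Denominator factor (σ - 11/7): pole of order 1 at 11/7, modulus 11/7.
The radius of convergence is the smallest modulus among the singular points: -3/2 + (1/10)*sqrt(445).
The factor σ**2 + 3*σ - 11/5 splits as (σ - a)(σ - a') with a = -3/2 - (1/10)*sqrt(445), a' = -3/2 + (1/10)*sqrt(445). At the order-1 pole a set g(σ) = (σ - a)*f(σ) = [-2/(σ - 11/7)] / (σ - a').
Simple pole: residue = g(a) at a = -3/2 - (1/10)*sqrt(445), which is 245/1221 - (1505/108669)*sqrt(445).
The factor σ**2 + 3*σ - 11/5 splits as (σ - a)(σ - a') with a = -3/2 + (1/10)*sqrt(445), a' = -3/2 - (1/10)*sqrt(445). At the order-1 pole a set g(σ) = (σ - a)*f(σ) = [-2/(σ - 11/7)] / (σ - a').
Simple pole: residue = g(a) at a = -3/2 + (1/10)*sqrt(445), which is 245/1221 + (1505/108669)*sqrt(445).
At the order-1 pole 11/7 set g(σ) = (σ - (11/7))*f(σ) = -2/(σ**2 + 3*σ - 11/5).
Simple pole: residue = g(a) at a = 11/7, which is -490/1221.
List the singular points by increasing real part (a conjugate pair: the negative imaginary part first).


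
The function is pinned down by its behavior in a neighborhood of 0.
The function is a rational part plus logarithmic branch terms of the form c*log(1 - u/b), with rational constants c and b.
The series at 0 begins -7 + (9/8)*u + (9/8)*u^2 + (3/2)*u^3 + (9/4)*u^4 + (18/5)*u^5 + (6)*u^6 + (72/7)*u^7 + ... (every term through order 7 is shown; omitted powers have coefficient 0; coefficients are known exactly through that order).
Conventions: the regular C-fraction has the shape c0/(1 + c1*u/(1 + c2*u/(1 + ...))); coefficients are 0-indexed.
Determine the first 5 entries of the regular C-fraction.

The regular C-fraction coefficients are [-7, 9/56, -65/56, -56/195, -139/195].

Taylor coefficients (read off): a_0 = -7, a_1 = 9/8, a_2 = 9/8, a_3 = 3/2, a_4 = 9/4.
c0 = a_0 = -7. Peel one level at a time: if S = 1 + c*u/S' with S'(0) = 1, then c is the u-coefficient of S and S' = c*u/(S - 1).
S_1 = c0/f = 1 + (9/56)*u + (585/3136)*u^2 + ...; c1 = 9/56.
S_2 = c1*u/(S_1 - 1) = 1 + (-65/56)*u + (-1/3)*u^2 + ...; c2 = -65/56.
S_3 = c2*u/(S_2 - 1) = 1 + (-56/195)*u + (-7784/38025)*u^2 + ...; c3 = -56/195.
S_4 = c3*u/(S_3 - 1) = 1 + (-139/195)*u + ...; c4 = -139/195.
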